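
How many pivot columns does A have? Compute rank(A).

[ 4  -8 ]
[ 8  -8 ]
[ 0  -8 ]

rank(A) = 2

Row reduction:
R2 <- R2 - (2)*R1:  [ 0  8 ]
R3 <- R3 - (-1)*R2:  [ 0  0 ]
Row echelon form:
[ 4  -8 ]
[ 0   8 ]
[ 0   0 ]
Nonzero rows / pivot columns: 2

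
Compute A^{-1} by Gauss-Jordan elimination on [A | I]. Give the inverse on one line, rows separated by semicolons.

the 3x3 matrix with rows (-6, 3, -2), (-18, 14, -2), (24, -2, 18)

inverse = [-62/15 5/6 -11/30; -23/5 1 -2/5; 5 -1 1/2]

Gauss-Jordan on [A | I]:
R1 <- (1/-6)*R1:  [    1  -1/2   1/3  |  -1/6     0     0 ]
R2 <- R2 - (-18)*R1:  [  0   5   4  |  -3   1   0 ]
R3 <- R3 - (24)*R1:  [  0  10  10  |   4   0   1 ]
R2 <- (1/5)*R2:  [    0     1   4/5  |  -3/5   1/5     0 ]
R1 <- R1 - (-1/2)*R2:  [     1      0  11/15  |  -7/15   1/10      0 ]
R3 <- R3 - (10)*R2:  [  0   0   2  |  10  -2   1 ]
R3 <- (1/2)*R3:  [   0    0    1  |    5   -1  1/2 ]
R1 <- R1 - (11/15)*R3:  [      1       0       0  |  -62/15     5/6  -11/30 ]
R2 <- R2 - (4/5)*R3:  [     0      1      0  |  -23/5      1   -2/5 ]
Right block of [I | A^{-1}] is the inverse:
[ -62/15  5/6  -11/30 ]
[  -23/5    1    -2/5 ]
[      5   -1     1/2 ]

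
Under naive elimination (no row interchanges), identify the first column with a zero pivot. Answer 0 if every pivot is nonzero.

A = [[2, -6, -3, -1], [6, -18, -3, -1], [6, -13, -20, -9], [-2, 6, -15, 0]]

Naive forward elimination:
R2 <- R2 - (3)*R1:  [ 0  0  6  2 ]
R3 <- R3 - (3)*R1:  [   0    5  -11   -6 ]
R4 <- R4 - (-1)*R1:  [   0    0  -18   -1 ]
Matrix at this point:
[ 2  -6   -3  -1 ]
[ 0   0    6   2 ]
[ 0   5  -11  -6 ]
[ 0   0  -18  -1 ]
Pivot entry (2,2) is zero but row 3 has 5 in column 2 -> naive elimination stops; a row interchange (e.g. R2 <-> R3) would be required here.

first zero-pivot column = 2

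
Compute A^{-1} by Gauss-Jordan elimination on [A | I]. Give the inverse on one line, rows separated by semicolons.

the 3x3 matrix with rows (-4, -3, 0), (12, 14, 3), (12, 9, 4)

Gauss-Jordan on [A | I]:
R1 <- (1/-4)*R1:  [    1   3/4     0  |  -1/4     0     0 ]
R2 <- R2 - (12)*R1:  [ 0  5  3  |  3  1  0 ]
R3 <- R3 - (12)*R1:  [ 0  0  4  |  3  0  1 ]
R2 <- (1/5)*R2:  [   0    1  3/5  |  3/5  1/5    0 ]
R1 <- R1 - (3/4)*R2:  [     1      0  -9/20  |  -7/10  -3/20      0 ]
R3 <- (1/4)*R3:  [   0    0    1  |  3/4    0  1/4 ]
R1 <- R1 - (-9/20)*R3:  [      1       0       0  |  -29/80   -3/20    9/80 ]
R2 <- R2 - (3/5)*R3:  [     0      1      0  |   3/20    1/5  -3/20 ]
Right block of [I | A^{-1}] is the inverse:
[ -29/80  -3/20   9/80 ]
[   3/20    1/5  -3/20 ]
[    3/4      0    1/4 ]

inverse = [-29/80 -3/20 9/80; 3/20 1/5 -3/20; 3/4 0 1/4]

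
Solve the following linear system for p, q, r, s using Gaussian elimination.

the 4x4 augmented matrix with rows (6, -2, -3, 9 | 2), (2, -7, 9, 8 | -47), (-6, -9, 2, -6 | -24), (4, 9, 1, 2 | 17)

(1, 2, -3, -1)

Forward elimination on [A|b]:
R2 <- R2 - (1/3)*R1:  [      0   -19/3      10       5  -143/3 ]
R3 <- R3 - (-1)*R1:  [   0  -11   -1    3  -22 ]
R4 <- R4 - (2/3)*R1:  [    0  31/3     3    -4  47/3 ]
R3 <- R3 - (33/19)*R2:  [       0        0  -349/19  -108/19  1155/19 ]
R4 <- R4 - (-31/19)*R2:  [        0         0    367/19     79/19  -1180/19 ]
R4 <- R4 - (-367/349)*R3:  [        0         0         0  -635/349   635/349 ]
Row echelon form:
[ 6     -2       -3         9  |        2 ]
[ 0  -19/3       10         5  |   -143/3 ]
[ 0      0  -349/19   -108/19  |  1155/19 ]
[ 0      0        0  -635/349  |  635/349 ]
Back-substitution:
s = (635/349) / (-635/349) = -1
r = (1155/19 - (-108/19)*(-1)) / (-349/19) = -3
q = (-143/3 - (10)*(-3) - (5)*(-1)) / (-19/3) = 2
p = (2 - (-2)*(2) - (-3)*(-3) - (9)*(-1)) / 6 = 1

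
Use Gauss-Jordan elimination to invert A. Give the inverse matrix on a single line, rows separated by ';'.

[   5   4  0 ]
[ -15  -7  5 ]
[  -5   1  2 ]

Gauss-Jordan on [A | I]:
R1 <- (1/5)*R1:  [   1  4/5    0  |  1/5    0    0 ]
R2 <- R2 - (-15)*R1:  [ 0  5  5  |  3  1  0 ]
R3 <- R3 - (-5)*R1:  [ 0  5  2  |  1  0  1 ]
R2 <- (1/5)*R2:  [   0    1    1  |  3/5  1/5    0 ]
R1 <- R1 - (4/5)*R2:  [     1      0   -4/5  |  -7/25  -4/25      0 ]
R3 <- R3 - (5)*R2:  [  0   0  -3  |  -2  -1   1 ]
R3 <- (1/-3)*R3:  [    0     0     1  |   2/3   1/3  -1/3 ]
R1 <- R1 - (-4/5)*R3:  [     1      0      0  |  19/75   8/75  -4/15 ]
R2 <- R2 - (1)*R3:  [     0      1      0  |  -1/15  -2/15    1/3 ]
Right block of [I | A^{-1}] is the inverse:
[ 19/75   8/75  -4/15 ]
[ -1/15  -2/15    1/3 ]
[   2/3    1/3   -1/3 ]

inverse = [19/75 8/75 -4/15; -1/15 -2/15 1/3; 2/3 1/3 -1/3]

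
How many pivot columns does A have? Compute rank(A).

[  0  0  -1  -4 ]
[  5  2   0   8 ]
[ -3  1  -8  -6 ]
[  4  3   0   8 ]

Row reduction:
R1 <-> R2   (pivot in column 1 was zero)
[  5  2   0   8 ]
[  0  0  -1  -4 ]
[ -3  1  -8  -6 ]
[  4  3   0   8 ]
R3 <- R3 - (-3/5)*R1:  [    0  11/5    -8  -6/5 ]
R4 <- R4 - (4/5)*R1:  [   0  7/5    0  8/5 ]
R2 <-> R3   (pivot in column 2 was zero)
[ 5     2   0     8 ]
[ 0  11/5  -8  -6/5 ]
[ 0     0  -1    -4 ]
[ 0   7/5   0   8/5 ]
R4 <- R4 - (7/11)*R2:  [     0      0  56/11  26/11 ]
R4 <- R4 - (-56/11)*R3:  [   0    0    0  -18 ]
Row echelon form:
[ 5     2   0     8 ]
[ 0  11/5  -8  -6/5 ]
[ 0     0  -1    -4 ]
[ 0     0   0   -18 ]
Nonzero rows / pivot columns: 4

rank(A) = 4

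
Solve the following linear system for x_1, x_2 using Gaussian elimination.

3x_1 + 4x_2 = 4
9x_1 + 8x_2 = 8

Forward elimination on [A|b]:
R2 <- R2 - (3)*R1:  [  0  -4  -4 ]
Row echelon form:
[ 3   4  |   4 ]
[ 0  -4  |  -4 ]
Back-substitution:
x_2 = (-4) / -4 = 1
x_1 = (4 - (4)*(1)) / 3 = 0

(0, 1)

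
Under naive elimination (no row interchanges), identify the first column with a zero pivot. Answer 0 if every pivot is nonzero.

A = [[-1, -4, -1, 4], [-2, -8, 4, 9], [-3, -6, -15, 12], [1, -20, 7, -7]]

Naive forward elimination:
R2 <- R2 - (2)*R1:  [ 0  0  6  1 ]
R3 <- R3 - (3)*R1:  [   0    6  -12    0 ]
R4 <- R4 - (-1)*R1:  [   0  -24    6   -3 ]
Matrix at this point:
[ -1   -4   -1   4 ]
[  0    0    6   1 ]
[  0    6  -12   0 ]
[  0  -24    6  -3 ]
Pivot entry (2,2) is zero but row 3 has 6 in column 2 -> naive elimination stops; a row interchange (e.g. R2 <-> R3) would be required here.

first zero-pivot column = 2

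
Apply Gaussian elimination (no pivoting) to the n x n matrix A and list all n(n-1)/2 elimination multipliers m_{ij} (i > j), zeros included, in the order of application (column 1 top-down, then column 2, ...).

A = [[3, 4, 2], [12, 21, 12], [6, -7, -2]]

Forward elimination:
R2 <- R2 - (4)*R1:  [ 0  5  4 ]
R3 <- R3 - (2)*R1:  [   0  -15   -6 ]
R3 <- R3 - (-3)*R2:  [ 0  0  6 ]
Multipliers (in order of application): m_{21} = 4, m_{31} = 2, m_{32} = -3

multipliers: 4, 2, -3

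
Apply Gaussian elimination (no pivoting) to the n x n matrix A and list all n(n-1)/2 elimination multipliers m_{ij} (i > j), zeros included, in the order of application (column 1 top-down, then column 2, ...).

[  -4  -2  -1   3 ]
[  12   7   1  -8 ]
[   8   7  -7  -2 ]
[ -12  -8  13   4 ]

Forward elimination:
R2 <- R2 - (-3)*R1:  [  0   1  -2   1 ]
R3 <- R3 - (-2)*R1:  [  0   3  -9   4 ]
R4 <- R4 - (3)*R1:  [  0  -2  16  -5 ]
R3 <- R3 - (3)*R2:  [  0   0  -3   1 ]
R4 <- R4 - (-2)*R2:  [  0   0  12  -3 ]
R4 <- R4 - (-4)*R3:  [ 0  0  0  1 ]
Multipliers (in order of application): m_{21} = -3, m_{31} = -2, m_{41} = 3, m_{32} = 3, m_{42} = -2, m_{43} = -4

multipliers: -3, -2, 3, 3, -2, -4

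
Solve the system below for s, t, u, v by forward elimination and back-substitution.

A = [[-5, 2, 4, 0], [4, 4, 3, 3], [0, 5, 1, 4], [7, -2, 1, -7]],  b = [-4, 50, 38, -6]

Forward elimination on [A|b]:
R2 <- R2 - (-4/5)*R1:  [     0   28/5   31/5      3  234/5 ]
R4 <- R4 - (-7/5)*R1:  [     0    4/5   33/5     -7  -58/5 ]
R3 <- R3 - (25/28)*R2:  [       0        0  -127/28    37/28   -53/14 ]
R4 <- R4 - (1/7)*R2:  [      0       0    40/7   -52/7  -128/7 ]
R4 <- R4 - (-160/127)*R3:  [         0          0          0   -732/127  -2928/127 ]
Row echelon form:
[ -5     2        4         0  |         -4 ]
[  0  28/5     31/5         3  |      234/5 ]
[  0     0  -127/28     37/28  |     -53/14 ]
[  0     0        0  -732/127  |  -2928/127 ]
Back-substitution:
v = (-2928/127) / (-732/127) = 4
u = (-53/14 - (37/28)*(4)) / (-127/28) = 2
t = (234/5 - (31/5)*(2) - (3)*(4)) / (28/5) = 4
s = (-4 - (2)*(4) - (4)*(2)) / -5 = 4

(4, 4, 2, 4)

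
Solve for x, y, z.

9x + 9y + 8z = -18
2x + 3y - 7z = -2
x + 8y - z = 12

(-4, 2, 0)

Forward elimination on [A|b]:
R2 <- R2 - (2/9)*R1:  [     0      1  -79/9      2 ]
R3 <- R3 - (1/9)*R1:  [     0      7  -17/9     14 ]
R3 <- R3 - (7)*R2:  [     0      0  536/9      0 ]
Row echelon form:
[ 9  9      8  |  -18 ]
[ 0  1  -79/9  |    2 ]
[ 0  0  536/9  |    0 ]
Back-substitution:
z = (0) / (536/9) = 0
y = (2 - (-79/9)*(0)) / 1 = 2
x = (-18 - (9)*(2) - (8)*(0)) / 9 = -4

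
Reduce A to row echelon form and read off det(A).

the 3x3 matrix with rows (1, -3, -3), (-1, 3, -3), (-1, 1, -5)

Forward elimination:
R2 <- R2 - (-1)*R1:  [  0   0  -6 ]
R3 <- R3 - (-1)*R1:  [  0  -2  -8 ]
R2 <-> R3   (pivot in column 2 was zero)
[ 1  -3  -3 ]
[ 0  -2  -8 ]
[ 0   0  -6 ]
Upper-triangular form:
[ 1  -3  -3 ]
[ 0  -2  -8 ]
[ 0   0  -6 ]
det(A) = (-1)^1 * (1) * (-2) * (-6) = -12  (1 row swap -> sign -1)

det(A) = -12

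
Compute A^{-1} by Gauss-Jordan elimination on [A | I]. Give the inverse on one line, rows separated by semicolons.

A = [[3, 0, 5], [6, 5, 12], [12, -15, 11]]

inverse = [-47/9 5/3 5/9; -26/15 3/5 2/15; 10/3 -1 -1/3]

Gauss-Jordan on [A | I]:
R1 <- (1/3)*R1:  [   1    0  5/3  |  1/3    0    0 ]
R2 <- R2 - (6)*R1:  [  0   5   2  |  -2   1   0 ]
R3 <- R3 - (12)*R1:  [   0  -15   -9  |   -4    0    1 ]
R2 <- (1/5)*R2:  [    0     1   2/5  |  -2/5   1/5     0 ]
R3 <- R3 - (-15)*R2:  [   0    0   -3  |  -10    3    1 ]
R3 <- (1/-3)*R3:  [    0     0     1  |  10/3    -1  -1/3 ]
R1 <- R1 - (5/3)*R3:  [     1      0      0  |  -47/9    5/3    5/9 ]
R2 <- R2 - (2/5)*R3:  [      0       1       0  |  -26/15     3/5    2/15 ]
Right block of [I | A^{-1}] is the inverse:
[  -47/9  5/3   5/9 ]
[ -26/15  3/5  2/15 ]
[   10/3   -1  -1/3 ]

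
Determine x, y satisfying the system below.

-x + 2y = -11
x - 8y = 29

(5, -3)

Forward elimination on [A|b]:
R2 <- R2 - (-1)*R1:  [  0  -6  18 ]
Row echelon form:
[ -1   2  |  -11 ]
[  0  -6  |   18 ]
Back-substitution:
y = (18) / -6 = -3
x = (-11 - (2)*(-3)) / -1 = 5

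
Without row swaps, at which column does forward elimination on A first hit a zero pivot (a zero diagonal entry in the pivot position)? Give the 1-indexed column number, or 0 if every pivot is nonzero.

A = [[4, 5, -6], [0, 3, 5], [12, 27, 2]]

Naive forward elimination:
R3 <- R3 - (3)*R1:  [  0  12  20 ]
R3 <- R3 - (4)*R2:  [ 0  0  0 ]
Matrix at this point:
[ 4  5  -6 ]
[ 0  3   5 ]
[ 0  0   0 ]
Pivot entry (3,3) in the last row is zero and there are no rows below to swap with -> zero pivot in column 3 (A is singular).

first zero-pivot column = 3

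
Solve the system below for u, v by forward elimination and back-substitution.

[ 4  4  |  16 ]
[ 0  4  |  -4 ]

Forward elimination on [A|b]:
Row echelon form:
[ 4  4  |  16 ]
[ 0  4  |  -4 ]
Back-substitution:
v = (-4) / 4 = -1
u = (16 - (4)*(-1)) / 4 = 5

(5, -1)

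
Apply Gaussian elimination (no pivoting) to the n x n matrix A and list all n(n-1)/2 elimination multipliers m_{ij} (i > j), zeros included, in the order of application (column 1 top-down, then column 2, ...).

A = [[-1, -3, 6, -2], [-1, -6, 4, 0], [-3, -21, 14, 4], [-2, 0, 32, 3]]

multipliers: 1, 3, 2, 4, -2, 4

Forward elimination:
R2 <- R2 - (1)*R1:  [  0  -3  -2   2 ]
R3 <- R3 - (3)*R1:  [   0  -12   -4   10 ]
R4 <- R4 - (2)*R1:  [  0   6  20   7 ]
R3 <- R3 - (4)*R2:  [ 0  0  4  2 ]
R4 <- R4 - (-2)*R2:  [  0   0  16  11 ]
R4 <- R4 - (4)*R3:  [ 0  0  0  3 ]
Multipliers (in order of application): m_{21} = 1, m_{31} = 3, m_{41} = 2, m_{32} = 4, m_{42} = -2, m_{43} = 4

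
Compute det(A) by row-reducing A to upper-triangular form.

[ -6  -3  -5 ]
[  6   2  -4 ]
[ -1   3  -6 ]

det(A) = -220

Forward elimination:
R2 <- R2 - (-1)*R1:  [  0  -1  -9 ]
R3 <- R3 - (1/6)*R1:  [     0    7/2  -31/6 ]
R3 <- R3 - (-7/2)*R2:  [      0       0  -110/3 ]
Upper-triangular form:
[ -6  -3      -5 ]
[  0  -1      -9 ]
[  0   0  -110/3 ]
det(A) = (-1)^0 * (-6) * (-1) * (-110/3) = -220  (0 row swaps -> sign +1)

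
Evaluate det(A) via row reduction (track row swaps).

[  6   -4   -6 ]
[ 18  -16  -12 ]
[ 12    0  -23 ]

det(A) = -24

Forward elimination:
R2 <- R2 - (3)*R1:  [  0  -4   6 ]
R3 <- R3 - (2)*R1:  [   0    8  -11 ]
R3 <- R3 - (-2)*R2:  [ 0  0  1 ]
Upper-triangular form:
[ 6  -4  -6 ]
[ 0  -4   6 ]
[ 0   0   1 ]
det(A) = (-1)^0 * (6) * (-4) * (1) = -24  (0 row swaps -> sign +1)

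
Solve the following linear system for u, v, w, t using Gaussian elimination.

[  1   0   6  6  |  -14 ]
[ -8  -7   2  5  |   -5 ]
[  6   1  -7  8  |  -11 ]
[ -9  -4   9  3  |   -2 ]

(-2, 2, -1, -1)

Forward elimination on [A|b]:
R2 <- R2 - (-8)*R1:  [    0    -7    50    53  -117 ]
R3 <- R3 - (6)*R1:  [   0    1  -43  -28   73 ]
R4 <- R4 - (-9)*R1:  [    0    -4    63    57  -128 ]
R3 <- R3 - (-1/7)*R2:  [      0       0  -251/7  -143/7   394/7 ]
R4 <- R4 - (4/7)*R2:  [      0       0   241/7   187/7  -428/7 ]
R4 <- R4 - (-241/251)*R3:  [         0          0          0   1782/251  -1782/251 ]
Row echelon form:
[ 1   0       6         6  |        -14 ]
[ 0  -7      50        53  |       -117 ]
[ 0   0  -251/7    -143/7  |      394/7 ]
[ 0   0       0  1782/251  |  -1782/251 ]
Back-substitution:
t = (-1782/251) / (1782/251) = -1
w = (394/7 - (-143/7)*(-1)) / (-251/7) = -1
v = (-117 - (50)*(-1) - (53)*(-1)) / -7 = 2
u = (-14 - (6)*(-1) - (6)*(-1)) / 1 = -2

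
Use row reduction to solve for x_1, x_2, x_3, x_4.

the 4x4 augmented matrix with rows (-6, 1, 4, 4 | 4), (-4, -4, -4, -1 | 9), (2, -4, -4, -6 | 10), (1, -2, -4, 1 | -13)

(-4, 4, -1, -5)

Forward elimination on [A|b]:
R2 <- R2 - (2/3)*R1:  [     0  -14/3  -20/3  -11/3   19/3 ]
R3 <- R3 - (-1/3)*R1:  [     0  -11/3   -8/3  -14/3   34/3 ]
R4 <- R4 - (-1/6)*R1:  [     0  -11/6  -10/3    5/3  -37/3 ]
R3 <- R3 - (11/14)*R2:  [      0       0    18/7  -25/14   89/14 ]
R4 <- R4 - (11/28)*R2:  [       0        0     -5/7    87/28  -415/28 ]
R4 <- R4 - (-5/18)*R3:  [       0        0        0    47/18  -235/18 ]
Row echelon form:
[ -6      1      4       4  |        4 ]
[  0  -14/3  -20/3   -11/3  |     19/3 ]
[  0      0   18/7  -25/14  |    89/14 ]
[  0      0      0   47/18  |  -235/18 ]
Back-substitution:
x_4 = (-235/18) / (47/18) = -5
x_3 = (89/14 - (-25/14)*(-5)) / (18/7) = -1
x_2 = (19/3 - (-20/3)*(-1) - (-11/3)*(-5)) / (-14/3) = 4
x_1 = (4 - (1)*(4) - (4)*(-1) - (4)*(-5)) / -6 = -4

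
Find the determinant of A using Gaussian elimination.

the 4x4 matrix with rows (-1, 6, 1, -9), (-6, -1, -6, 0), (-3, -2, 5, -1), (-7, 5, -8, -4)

det(A) = 1216

Forward elimination:
R2 <- R2 - (6)*R1:  [   0  -37  -12   54 ]
R3 <- R3 - (3)*R1:  [   0  -20    2   26 ]
R4 <- R4 - (7)*R1:  [   0  -37  -15   59 ]
R3 <- R3 - (20/37)*R2:  [       0        0   314/37  -118/37 ]
R4 <- R4 - (1)*R2:  [  0   0  -3   5 ]
R4 <- R4 - (-111/314)*R3:  [       0        0        0  608/157 ]
Upper-triangular form:
[ -1    6       1       -9 ]
[  0  -37     -12       54 ]
[  0    0  314/37  -118/37 ]
[  0    0       0  608/157 ]
det(A) = (-1)^0 * (-1) * (-37) * (314/37) * (608/157) = 1216  (0 row swaps -> sign +1)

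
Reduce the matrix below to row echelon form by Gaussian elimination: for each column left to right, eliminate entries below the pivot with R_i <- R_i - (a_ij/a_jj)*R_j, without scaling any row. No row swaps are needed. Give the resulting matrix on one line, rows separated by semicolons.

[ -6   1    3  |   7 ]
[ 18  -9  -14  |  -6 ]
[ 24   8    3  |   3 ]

Forward elimination:
R2 <- R2 - (-3)*R1:  [  0  -6  -5  15 ]
R3 <- R3 - (-4)*R1:  [  0  12  15  31 ]
R3 <- R3 - (-2)*R2:  [  0   0   5  61 ]
Row echelon form:
[ -6   1   3  |   7 ]
[  0  -6  -5  |  15 ]
[  0   0   5  |  61 ]

REF = [-6 1 3 7; 0 -6 -5 15; 0 0 5 61]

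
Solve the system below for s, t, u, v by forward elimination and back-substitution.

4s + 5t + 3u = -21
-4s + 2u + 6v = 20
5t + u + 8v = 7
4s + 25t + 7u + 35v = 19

(1, -5, 0, 4)

Forward elimination on [A|b]:
R2 <- R2 - (-1)*R1:  [  0   5   5   6  -1 ]
R4 <- R4 - (1)*R1:  [  0  20   4  35  40 ]
R3 <- R3 - (1)*R2:  [  0   0  -4   2   8 ]
R4 <- R4 - (4)*R2:  [   0    0  -16   11   44 ]
R4 <- R4 - (4)*R3:  [  0   0   0   3  12 ]
Row echelon form:
[ 4  5   3  0  |  -21 ]
[ 0  5   5  6  |   -1 ]
[ 0  0  -4  2  |    8 ]
[ 0  0   0  3  |   12 ]
Back-substitution:
v = (12) / 3 = 4
u = (8 - (2)*(4)) / -4 = 0
t = (-1 - (5)*(0) - (6)*(4)) / 5 = -5
s = (-21 - (5)*(-5) - (3)*(0)) / 4 = 1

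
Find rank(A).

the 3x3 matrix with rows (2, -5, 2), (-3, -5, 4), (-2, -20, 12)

Row reduction:
R2 <- R2 - (-3/2)*R1:  [     0  -25/2      7 ]
R3 <- R3 - (-1)*R1:  [   0  -25   14 ]
R3 <- R3 - (2)*R2:  [ 0  0  0 ]
Row echelon form:
[ 2     -5  2 ]
[ 0  -25/2  7 ]
[ 0      0  0 ]
Nonzero rows / pivot columns: 2

rank(A) = 2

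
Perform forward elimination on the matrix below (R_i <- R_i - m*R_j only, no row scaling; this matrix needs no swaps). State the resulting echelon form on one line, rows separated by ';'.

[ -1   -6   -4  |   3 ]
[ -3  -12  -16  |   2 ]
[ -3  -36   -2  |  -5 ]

REF = [-1 -6 -4 3; 0 6 -4 -7; 0 0 -2 -35]

Forward elimination:
R2 <- R2 - (3)*R1:  [  0   6  -4  -7 ]
R3 <- R3 - (3)*R1:  [   0  -18   10  -14 ]
R3 <- R3 - (-3)*R2:  [   0    0   -2  -35 ]
Row echelon form:
[ -1  -6  -4  |    3 ]
[  0   6  -4  |   -7 ]
[  0   0  -2  |  -35 ]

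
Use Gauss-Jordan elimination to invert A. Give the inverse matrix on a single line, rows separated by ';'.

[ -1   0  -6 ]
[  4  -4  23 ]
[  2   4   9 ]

inverse = [8 3/2 3/2; -5/8 -3/16 1/16; -3/2 -1/4 -1/4]

Gauss-Jordan on [A | I]:
R1 <- (1/-1)*R1:  [  1   0   6  |  -1   0   0 ]
R2 <- R2 - (4)*R1:  [  0  -4  -1  |   4   1   0 ]
R3 <- R3 - (2)*R1:  [  0   4  -3  |   2   0   1 ]
R2 <- (1/-4)*R2:  [    0     1   1/4  |    -1  -1/4     0 ]
R3 <- R3 - (4)*R2:  [  0   0  -4  |   6   1   1 ]
R3 <- (1/-4)*R3:  [    0     0     1  |  -3/2  -1/4  -1/4 ]
R1 <- R1 - (6)*R3:  [   1    0    0  |    8  3/2  3/2 ]
R2 <- R2 - (1/4)*R3:  [     0      1      0  |   -5/8  -3/16   1/16 ]
Right block of [I | A^{-1}] is the inverse:
[    8    3/2   3/2 ]
[ -5/8  -3/16  1/16 ]
[ -3/2   -1/4  -1/4 ]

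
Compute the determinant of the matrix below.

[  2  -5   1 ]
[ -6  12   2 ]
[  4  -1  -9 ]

Forward elimination:
R2 <- R2 - (-3)*R1:  [  0  -3   5 ]
R3 <- R3 - (2)*R1:  [   0    9  -11 ]
R3 <- R3 - (-3)*R2:  [ 0  0  4 ]
Upper-triangular form:
[ 2  -5  1 ]
[ 0  -3  5 ]
[ 0   0  4 ]
det(A) = (-1)^0 * (2) * (-3) * (4) = -24  (0 row swaps -> sign +1)

det(A) = -24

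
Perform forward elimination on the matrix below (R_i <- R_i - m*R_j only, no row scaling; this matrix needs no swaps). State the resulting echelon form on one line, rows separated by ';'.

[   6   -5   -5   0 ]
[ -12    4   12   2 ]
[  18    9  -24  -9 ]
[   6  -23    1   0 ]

Forward elimination:
R2 <- R2 - (-2)*R1:  [  0  -6   2   2 ]
R3 <- R3 - (3)*R1:  [  0  24  -9  -9 ]
R4 <- R4 - (1)*R1:  [   0  -18    6    0 ]
R3 <- R3 - (-4)*R2:  [  0   0  -1  -1 ]
R4 <- R4 - (3)*R2:  [  0   0   0  -6 ]
Row echelon form:
[ 6  -5  -5   0 ]
[ 0  -6   2   2 ]
[ 0   0  -1  -1 ]
[ 0   0   0  -6 ]

REF = [6 -5 -5 0; 0 -6 2 2; 0 0 -1 -1; 0 0 0 -6]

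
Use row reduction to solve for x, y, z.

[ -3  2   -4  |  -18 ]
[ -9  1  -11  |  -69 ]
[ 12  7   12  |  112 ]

(2, 4, 5)

Forward elimination on [A|b]:
R2 <- R2 - (3)*R1:  [   0   -5    1  -15 ]
R3 <- R3 - (-4)*R1:  [  0  15  -4  40 ]
R3 <- R3 - (-3)*R2:  [  0   0  -1  -5 ]
Row echelon form:
[ -3   2  -4  |  -18 ]
[  0  -5   1  |  -15 ]
[  0   0  -1  |   -5 ]
Back-substitution:
z = (-5) / -1 = 5
y = (-15 - (1)*(5)) / -5 = 4
x = (-18 - (2)*(4) - (-4)*(5)) / -3 = 2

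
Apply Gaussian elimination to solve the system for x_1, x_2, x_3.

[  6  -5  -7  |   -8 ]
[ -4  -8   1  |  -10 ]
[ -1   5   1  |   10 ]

(-2, 2, -2)

Forward elimination on [A|b]:
R2 <- R2 - (-2/3)*R1:  [     0  -34/3  -11/3  -46/3 ]
R3 <- R3 - (-1/6)*R1:  [    0  25/6  -1/6  26/3 ]
R3 <- R3 - (-25/68)*R2:  [       0        0  -103/68   103/34 ]
Row echelon form:
[ 6     -5       -7  |      -8 ]
[ 0  -34/3    -11/3  |   -46/3 ]
[ 0      0  -103/68  |  103/34 ]
Back-substitution:
x_3 = (103/34) / (-103/68) = -2
x_2 = (-46/3 - (-11/3)*(-2)) / (-34/3) = 2
x_1 = (-8 - (-5)*(2) - (-7)*(-2)) / 6 = -2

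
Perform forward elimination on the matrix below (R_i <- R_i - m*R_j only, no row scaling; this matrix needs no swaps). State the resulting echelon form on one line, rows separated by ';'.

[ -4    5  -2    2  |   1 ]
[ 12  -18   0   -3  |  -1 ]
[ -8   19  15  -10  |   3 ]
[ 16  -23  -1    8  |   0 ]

Forward elimination:
R2 <- R2 - (-3)*R1:  [  0  -3  -6   3   2 ]
R3 <- R3 - (2)*R1:  [   0    9   19  -14    1 ]
R4 <- R4 - (-4)*R1:  [  0  -3  -9  16   4 ]
R3 <- R3 - (-3)*R2:  [  0   0   1  -5   7 ]
R4 <- R4 - (1)*R2:  [  0   0  -3  13   2 ]
R4 <- R4 - (-3)*R3:  [  0   0   0  -2  23 ]
Row echelon form:
[ -4   5  -2   2  |   1 ]
[  0  -3  -6   3  |   2 ]
[  0   0   1  -5  |   7 ]
[  0   0   0  -2  |  23 ]

REF = [-4 5 -2 2 1; 0 -3 -6 3 2; 0 0 1 -5 7; 0 0 0 -2 23]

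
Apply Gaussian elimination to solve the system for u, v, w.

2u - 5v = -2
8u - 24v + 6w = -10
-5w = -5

(4, 2, 1)

Forward elimination on [A|b]:
R2 <- R2 - (4)*R1:  [  0  -4   6  -2 ]
Row echelon form:
[ 2  -5   0  |  -2 ]
[ 0  -4   6  |  -2 ]
[ 0   0  -5  |  -5 ]
Back-substitution:
w = (-5) / -5 = 1
v = (-2 - (6)*(1)) / -4 = 2
u = (-2 - (-5)*(2)) / 2 = 4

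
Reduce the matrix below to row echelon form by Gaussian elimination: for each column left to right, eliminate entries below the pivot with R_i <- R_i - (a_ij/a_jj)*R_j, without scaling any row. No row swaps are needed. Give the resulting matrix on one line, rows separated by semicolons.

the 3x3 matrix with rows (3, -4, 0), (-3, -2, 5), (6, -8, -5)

REF = [3 -4 0; 0 -6 5; 0 0 -5]

Forward elimination:
R2 <- R2 - (-1)*R1:  [  0  -6   5 ]
R3 <- R3 - (2)*R1:  [  0   0  -5 ]
Row echelon form:
[ 3  -4   0 ]
[ 0  -6   5 ]
[ 0   0  -5 ]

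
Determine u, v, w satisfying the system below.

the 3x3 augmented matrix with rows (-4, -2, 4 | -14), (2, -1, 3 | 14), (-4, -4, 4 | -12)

(5, -1, 1)

Forward elimination on [A|b]:
R2 <- R2 - (-1/2)*R1:  [  0  -2   5   7 ]
R3 <- R3 - (1)*R1:  [  0  -2   0   2 ]
R3 <- R3 - (1)*R2:  [  0   0  -5  -5 ]
Row echelon form:
[ -4  -2   4  |  -14 ]
[  0  -2   5  |    7 ]
[  0   0  -5  |   -5 ]
Back-substitution:
w = (-5) / -5 = 1
v = (7 - (5)*(1)) / -2 = -1
u = (-14 - (-2)*(-1) - (4)*(1)) / -4 = 5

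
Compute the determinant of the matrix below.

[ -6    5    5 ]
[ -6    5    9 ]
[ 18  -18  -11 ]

det(A) = -72

Forward elimination:
R2 <- R2 - (1)*R1:  [ 0  0  4 ]
R3 <- R3 - (-3)*R1:  [  0  -3   4 ]
R2 <-> R3   (pivot in column 2 was zero)
[ -6   5  5 ]
[  0  -3  4 ]
[  0   0  4 ]
Upper-triangular form:
[ -6   5  5 ]
[  0  -3  4 ]
[  0   0  4 ]
det(A) = (-1)^1 * (-6) * (-3) * (4) = -72  (1 row swap -> sign -1)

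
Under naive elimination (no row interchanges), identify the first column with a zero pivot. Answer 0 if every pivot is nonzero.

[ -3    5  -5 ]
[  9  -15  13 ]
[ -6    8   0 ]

Naive forward elimination:
R2 <- R2 - (-3)*R1:  [  0   0  -2 ]
R3 <- R3 - (2)*R1:  [  0  -2  10 ]
Matrix at this point:
[ -3   5  -5 ]
[  0   0  -2 ]
[  0  -2  10 ]
Pivot entry (2,2) is zero but row 3 has -2 in column 2 -> naive elimination stops; a row interchange (e.g. R2 <-> R3) would be required here.

first zero-pivot column = 2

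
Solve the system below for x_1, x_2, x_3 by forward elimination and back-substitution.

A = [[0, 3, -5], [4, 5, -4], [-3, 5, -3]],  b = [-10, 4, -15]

Forward elimination on [A|b]:
R1 <-> R2   (pivot in column 1 was zero)
[  4  5  -4    4 ]
[  0  3  -5  -10 ]
[ -3  5  -3  -15 ]
R3 <- R3 - (-3/4)*R1:  [    0  35/4    -6   -12 ]
R3 <- R3 - (35/12)*R2:  [      0       0  103/12   103/6 ]
Row echelon form:
[ 4  5      -4  |      4 ]
[ 0  3      -5  |    -10 ]
[ 0  0  103/12  |  103/6 ]
Back-substitution:
x_3 = (103/6) / (103/12) = 2
x_2 = (-10 - (-5)*(2)) / 3 = 0
x_1 = (4 - (5)*(0) - (-4)*(2)) / 4 = 3

(3, 0, 2)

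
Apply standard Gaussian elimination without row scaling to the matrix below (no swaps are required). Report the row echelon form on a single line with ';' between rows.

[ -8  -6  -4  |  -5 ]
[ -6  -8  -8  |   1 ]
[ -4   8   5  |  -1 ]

Forward elimination:
R2 <- R2 - (3/4)*R1:  [    0  -7/2    -5  19/4 ]
R3 <- R3 - (1/2)*R1:  [   0   11    7  3/2 ]
R3 <- R3 - (-22/7)*R2:  [     0      0  -61/7  115/7 ]
Row echelon form:
[ -8    -6     -4  |     -5 ]
[  0  -7/2     -5  |   19/4 ]
[  0     0  -61/7  |  115/7 ]

REF = [-8 -6 -4 -5; 0 -7/2 -5 19/4; 0 0 -61/7 115/7]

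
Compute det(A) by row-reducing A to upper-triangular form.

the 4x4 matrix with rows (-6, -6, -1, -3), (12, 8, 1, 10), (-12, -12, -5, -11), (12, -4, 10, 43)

det(A) = -72

Forward elimination:
R2 <- R2 - (-2)*R1:  [  0  -4  -1   4 ]
R3 <- R3 - (2)*R1:  [  0   0  -3  -5 ]
R4 <- R4 - (-2)*R1:  [   0  -16    8   37 ]
R4 <- R4 - (4)*R2:  [  0   0  12  21 ]
R4 <- R4 - (-4)*R3:  [ 0  0  0  1 ]
Upper-triangular form:
[ -6  -6  -1  -3 ]
[  0  -4  -1   4 ]
[  0   0  -3  -5 ]
[  0   0   0   1 ]
det(A) = (-1)^0 * (-6) * (-4) * (-3) * (1) = -72  (0 row swaps -> sign +1)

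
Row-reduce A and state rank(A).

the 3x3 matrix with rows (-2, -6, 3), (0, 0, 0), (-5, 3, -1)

Row reduction:
R3 <- R3 - (5/2)*R1:  [     0     18  -17/2 ]
R2 <-> R3   (pivot in column 2 was zero)
[ -2  -6      3 ]
[  0  18  -17/2 ]
[  0   0      0 ]
Row echelon form:
[ -2  -6      3 ]
[  0  18  -17/2 ]
[  0   0      0 ]
Nonzero rows / pivot columns: 2

rank(A) = 2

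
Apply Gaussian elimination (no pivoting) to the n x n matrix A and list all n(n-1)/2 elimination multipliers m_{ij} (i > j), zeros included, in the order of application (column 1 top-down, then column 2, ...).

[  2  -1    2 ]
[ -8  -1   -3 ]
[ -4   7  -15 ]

Forward elimination:
R2 <- R2 - (-4)*R1:  [  0  -5   5 ]
R3 <- R3 - (-2)*R1:  [   0    5  -11 ]
R3 <- R3 - (-1)*R2:  [  0   0  -6 ]
Multipliers (in order of application): m_{21} = -4, m_{31} = -2, m_{32} = -1

multipliers: -4, -2, -1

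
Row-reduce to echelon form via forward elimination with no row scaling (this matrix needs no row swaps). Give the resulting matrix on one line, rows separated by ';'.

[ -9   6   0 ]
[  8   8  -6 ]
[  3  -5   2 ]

REF = [-9 6 0; 0 40/3 -6; 0 0 13/20]

Forward elimination:
R2 <- R2 - (-8/9)*R1:  [    0  40/3    -6 ]
R3 <- R3 - (-1/3)*R1:  [  0  -3   2 ]
R3 <- R3 - (-9/40)*R2:  [     0      0  13/20 ]
Row echelon form:
[ -9     6      0 ]
[  0  40/3     -6 ]
[  0     0  13/20 ]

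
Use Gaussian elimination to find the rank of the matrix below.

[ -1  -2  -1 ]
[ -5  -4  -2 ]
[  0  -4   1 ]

rank(A) = 3

Row reduction:
R2 <- R2 - (5)*R1:  [ 0  6  3 ]
R3 <- R3 - (-2/3)*R2:  [ 0  0  3 ]
Row echelon form:
[ -1  -2  -1 ]
[  0   6   3 ]
[  0   0   3 ]
Nonzero rows / pivot columns: 3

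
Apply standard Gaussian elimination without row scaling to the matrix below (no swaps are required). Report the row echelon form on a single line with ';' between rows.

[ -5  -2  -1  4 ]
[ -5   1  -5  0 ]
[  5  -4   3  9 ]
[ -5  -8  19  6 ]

REF = [-5 -2 -1 4; 0 3 -4 -4; 0 0 -6 5; 0 0 0 4]

Forward elimination:
R2 <- R2 - (1)*R1:  [  0   3  -4  -4 ]
R3 <- R3 - (-1)*R1:  [  0  -6   2  13 ]
R4 <- R4 - (1)*R1:  [  0  -6  20   2 ]
R3 <- R3 - (-2)*R2:  [  0   0  -6   5 ]
R4 <- R4 - (-2)*R2:  [  0   0  12  -6 ]
R4 <- R4 - (-2)*R3:  [ 0  0  0  4 ]
Row echelon form:
[ -5  -2  -1   4 ]
[  0   3  -4  -4 ]
[  0   0  -6   5 ]
[  0   0   0   4 ]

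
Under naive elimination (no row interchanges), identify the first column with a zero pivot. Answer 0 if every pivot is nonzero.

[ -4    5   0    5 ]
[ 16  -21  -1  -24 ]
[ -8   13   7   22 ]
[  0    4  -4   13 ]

first zero-pivot column = 0

Naive forward elimination:
R2 <- R2 - (-4)*R1:  [  0  -1  -1  -4 ]
R3 <- R3 - (2)*R1:  [  0   3   7  12 ]
R3 <- R3 - (-3)*R2:  [ 0  0  4  0 ]
R4 <- R4 - (-4)*R2:  [  0   0  -8  -3 ]
R4 <- R4 - (-2)*R3:  [  0   0   0  -3 ]
All pivots nonzero; naive elimination completes without hitting a zero pivot.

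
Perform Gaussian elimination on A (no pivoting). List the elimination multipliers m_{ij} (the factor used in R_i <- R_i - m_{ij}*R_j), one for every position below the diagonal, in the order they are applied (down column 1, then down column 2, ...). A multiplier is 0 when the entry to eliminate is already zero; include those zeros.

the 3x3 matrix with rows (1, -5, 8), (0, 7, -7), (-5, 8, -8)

Forward elimination:
R2: entry in column 1 is already 0 -> m_{21} = 0 (no row operation needed)
R3 <- R3 - (-5)*R1:  [   0  -17   32 ]
R3 <- R3 - (-17/7)*R2:  [  0   0  15 ]
Multipliers (in order of application): m_{21} = 0, m_{31} = -5, m_{32} = -17/7

multipliers: 0, -5, -17/7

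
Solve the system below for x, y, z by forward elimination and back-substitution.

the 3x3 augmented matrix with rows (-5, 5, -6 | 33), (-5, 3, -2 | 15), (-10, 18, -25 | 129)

(0, 3, -3)

Forward elimination on [A|b]:
R2 <- R2 - (1)*R1:  [   0   -2    4  -18 ]
R3 <- R3 - (2)*R1:  [   0    8  -13   63 ]
R3 <- R3 - (-4)*R2:  [  0   0   3  -9 ]
Row echelon form:
[ -5   5  -6  |   33 ]
[  0  -2   4  |  -18 ]
[  0   0   3  |   -9 ]
Back-substitution:
z = (-9) / 3 = -3
y = (-18 - (4)*(-3)) / -2 = 3
x = (33 - (5)*(3) - (-6)*(-3)) / -5 = 0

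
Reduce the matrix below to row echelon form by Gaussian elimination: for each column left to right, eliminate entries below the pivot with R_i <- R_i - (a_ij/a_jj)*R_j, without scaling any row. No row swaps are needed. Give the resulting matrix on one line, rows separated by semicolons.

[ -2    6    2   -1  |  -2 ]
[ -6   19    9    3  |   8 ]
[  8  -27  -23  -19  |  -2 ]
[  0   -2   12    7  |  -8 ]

REF = [-2 6 2 -1 -2; 0 1 3 6 14; 0 0 -6 -5 32; 0 0 0 4 116]

Forward elimination:
R2 <- R2 - (3)*R1:  [  0   1   3   6  14 ]
R3 <- R3 - (-4)*R1:  [   0   -3  -15  -23  -10 ]
R3 <- R3 - (-3)*R2:  [  0   0  -6  -5  32 ]
R4 <- R4 - (-2)*R2:  [  0   0  18  19  20 ]
R4 <- R4 - (-3)*R3:  [   0    0    0    4  116 ]
Row echelon form:
[ -2  6   2  -1  |   -2 ]
[  0  1   3   6  |   14 ]
[  0  0  -6  -5  |   32 ]
[  0  0   0   4  |  116 ]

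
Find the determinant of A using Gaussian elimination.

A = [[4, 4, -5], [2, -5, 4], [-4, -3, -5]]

det(A) = 254

Forward elimination:
R2 <- R2 - (1/2)*R1:  [    0    -7  13/2 ]
R3 <- R3 - (-1)*R1:  [   0    1  -10 ]
R3 <- R3 - (-1/7)*R2:  [       0        0  -127/14 ]
Upper-triangular form:
[ 4   4       -5 ]
[ 0  -7     13/2 ]
[ 0   0  -127/14 ]
det(A) = (-1)^0 * (4) * (-7) * (-127/14) = 254  (0 row swaps -> sign +1)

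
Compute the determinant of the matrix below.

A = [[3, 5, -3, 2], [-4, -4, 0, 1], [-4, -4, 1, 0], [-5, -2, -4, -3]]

det(A) = -63

Forward elimination:
R2 <- R2 - (-4/3)*R1:  [    0   8/3    -4  11/3 ]
R3 <- R3 - (-4/3)*R1:  [   0  8/3   -3  8/3 ]
R4 <- R4 - (-5/3)*R1:  [    0  19/3    -9   1/3 ]
R3 <- R3 - (1)*R2:  [  0   0   1  -1 ]
R4 <- R4 - (19/8)*R2:  [     0      0    1/2  -67/8 ]
R4 <- R4 - (1/2)*R3:  [     0      0      0  -63/8 ]
Upper-triangular form:
[ 3    5  -3      2 ]
[ 0  8/3  -4   11/3 ]
[ 0    0   1     -1 ]
[ 0    0   0  -63/8 ]
det(A) = (-1)^0 * (3) * (8/3) * (1) * (-63/8) = -63  (0 row swaps -> sign +1)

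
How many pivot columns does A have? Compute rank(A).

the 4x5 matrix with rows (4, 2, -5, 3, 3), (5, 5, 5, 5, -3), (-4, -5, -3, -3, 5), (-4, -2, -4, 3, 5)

rank(A) = 4

Row reduction:
R2 <- R2 - (5/4)*R1:  [     0    5/2   45/4    5/4  -27/4 ]
R3 <- R3 - (-1)*R1:  [  0  -3  -8   0   8 ]
R4 <- R4 - (-1)*R1:  [  0   0  -9   6   8 ]
R3 <- R3 - (-6/5)*R2:  [     0      0   11/2    3/2  -1/10 ]
R4 <- R4 - (-18/11)*R3:  [      0       0       0   93/11  431/55 ]
Row echelon form:
[ 4    2    -5      3       3 ]
[ 0  5/2  45/4    5/4   -27/4 ]
[ 0    0  11/2    3/2   -1/10 ]
[ 0    0     0  93/11  431/55 ]
Nonzero rows / pivot columns: 4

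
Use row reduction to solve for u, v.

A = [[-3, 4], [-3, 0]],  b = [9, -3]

(1, 3)

Forward elimination on [A|b]:
R2 <- R2 - (1)*R1:  [   0   -4  -12 ]
Row echelon form:
[ -3   4  |    9 ]
[  0  -4  |  -12 ]
Back-substitution:
v = (-12) / -4 = 3
u = (9 - (4)*(3)) / -3 = 1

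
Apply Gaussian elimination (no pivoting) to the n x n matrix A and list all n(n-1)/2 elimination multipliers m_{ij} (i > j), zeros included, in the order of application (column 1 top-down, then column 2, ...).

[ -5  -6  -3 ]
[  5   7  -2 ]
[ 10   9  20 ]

Forward elimination:
R2 <- R2 - (-1)*R1:  [  0   1  -5 ]
R3 <- R3 - (-2)*R1:  [  0  -3  14 ]
R3 <- R3 - (-3)*R2:  [  0   0  -1 ]
Multipliers (in order of application): m_{21} = -1, m_{31} = -2, m_{32} = -3

multipliers: -1, -2, -3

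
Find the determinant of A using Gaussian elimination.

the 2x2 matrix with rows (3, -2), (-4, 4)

Forward elimination:
R2 <- R2 - (-4/3)*R1:  [   0  4/3 ]
Upper-triangular form:
[ 3   -2 ]
[ 0  4/3 ]
det(A) = (-1)^0 * (3) * (4/3) = 4  (0 row swaps -> sign +1)

det(A) = 4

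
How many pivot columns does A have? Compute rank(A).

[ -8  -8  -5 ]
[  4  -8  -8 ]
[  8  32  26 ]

Row reduction:
R2 <- R2 - (-1/2)*R1:  [     0    -12  -21/2 ]
R3 <- R3 - (-1)*R1:  [  0  24  21 ]
R3 <- R3 - (-2)*R2:  [ 0  0  0 ]
Row echelon form:
[ -8   -8     -5 ]
[  0  -12  -21/2 ]
[  0    0      0 ]
Nonzero rows / pivot columns: 2

rank(A) = 2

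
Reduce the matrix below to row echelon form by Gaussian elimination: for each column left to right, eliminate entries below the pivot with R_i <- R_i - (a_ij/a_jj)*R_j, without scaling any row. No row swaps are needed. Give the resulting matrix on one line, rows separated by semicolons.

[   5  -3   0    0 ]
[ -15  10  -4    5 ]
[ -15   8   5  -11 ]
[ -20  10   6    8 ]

Forward elimination:
R2 <- R2 - (-3)*R1:  [  0   1  -4   5 ]
R3 <- R3 - (-3)*R1:  [   0   -1    5  -11 ]
R4 <- R4 - (-4)*R1:  [  0  -2   6   8 ]
R3 <- R3 - (-1)*R2:  [  0   0   1  -6 ]
R4 <- R4 - (-2)*R2:  [  0   0  -2  18 ]
R4 <- R4 - (-2)*R3:  [ 0  0  0  6 ]
Row echelon form:
[ 5  -3   0   0 ]
[ 0   1  -4   5 ]
[ 0   0   1  -6 ]
[ 0   0   0   6 ]

REF = [5 -3 0 0; 0 1 -4 5; 0 0 1 -6; 0 0 0 6]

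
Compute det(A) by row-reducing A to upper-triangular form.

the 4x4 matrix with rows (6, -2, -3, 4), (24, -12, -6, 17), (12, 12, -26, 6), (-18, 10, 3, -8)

det(A) = -480

Forward elimination:
R2 <- R2 - (4)*R1:  [  0  -4   6   1 ]
R3 <- R3 - (2)*R1:  [   0   16  -20   -2 ]
R4 <- R4 - (-3)*R1:  [  0   4  -6   4 ]
R3 <- R3 - (-4)*R2:  [ 0  0  4  2 ]
R4 <- R4 - (-1)*R2:  [ 0  0  0  5 ]
Upper-triangular form:
[ 6  -2  -3  4 ]
[ 0  -4   6  1 ]
[ 0   0   4  2 ]
[ 0   0   0  5 ]
det(A) = (-1)^0 * (6) * (-4) * (4) * (5) = -480  (0 row swaps -> sign +1)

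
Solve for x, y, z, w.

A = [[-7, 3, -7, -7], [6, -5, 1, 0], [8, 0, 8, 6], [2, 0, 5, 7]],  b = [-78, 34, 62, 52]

(1, -5, 3, 5)

Forward elimination on [A|b]:
R2 <- R2 - (-6/7)*R1:  [      0   -17/7      -5      -6  -230/7 ]
R3 <- R3 - (-8/7)*R1:  [      0    24/7       0      -2  -190/7 ]
R4 <- R4 - (-2/7)*R1:  [     0    6/7      3      5  208/7 ]
R3 <- R3 - (-24/17)*R2:  [        0         0   -120/17   -178/17  -1250/17 ]
R4 <- R4 - (-6/17)*R2:  [      0       0   21/17   49/17  308/17 ]
R4 <- R4 - (-7/40)*R3:  [     0      0      0  21/20   21/4 ]
Row echelon form:
[ -7      3       -7       -7  |       -78 ]
[  0  -17/7       -5       -6  |    -230/7 ]
[  0      0  -120/17  -178/17  |  -1250/17 ]
[  0      0        0    21/20  |      21/4 ]
Back-substitution:
w = (21/4) / (21/20) = 5
z = (-1250/17 - (-178/17)*(5)) / (-120/17) = 3
y = (-230/7 - (-5)*(3) - (-6)*(5)) / (-17/7) = -5
x = (-78 - (3)*(-5) - (-7)*(3) - (-7)*(5)) / -7 = 1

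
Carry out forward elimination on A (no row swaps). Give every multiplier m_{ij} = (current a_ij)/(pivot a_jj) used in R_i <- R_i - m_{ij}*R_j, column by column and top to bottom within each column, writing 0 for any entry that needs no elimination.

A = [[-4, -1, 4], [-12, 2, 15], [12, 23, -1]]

Forward elimination:
R2 <- R2 - (3)*R1:  [ 0  5  3 ]
R3 <- R3 - (-3)*R1:  [  0  20  11 ]
R3 <- R3 - (4)*R2:  [  0   0  -1 ]
Multipliers (in order of application): m_{21} = 3, m_{31} = -3, m_{32} = 4

multipliers: 3, -3, 4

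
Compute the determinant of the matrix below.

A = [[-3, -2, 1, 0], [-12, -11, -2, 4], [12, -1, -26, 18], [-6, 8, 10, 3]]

det(A) = 180

Forward elimination:
R2 <- R2 - (4)*R1:  [  0  -3  -6   4 ]
R3 <- R3 - (-4)*R1:  [   0   -9  -22   18 ]
R4 <- R4 - (2)*R1:  [  0  12   8   3 ]
R3 <- R3 - (3)*R2:  [  0   0  -4   6 ]
R4 <- R4 - (-4)*R2:  [   0    0  -16   19 ]
R4 <- R4 - (4)*R3:  [  0   0   0  -5 ]
Upper-triangular form:
[ -3  -2   1   0 ]
[  0  -3  -6   4 ]
[  0   0  -4   6 ]
[  0   0   0  -5 ]
det(A) = (-1)^0 * (-3) * (-3) * (-4) * (-5) = 180  (0 row swaps -> sign +1)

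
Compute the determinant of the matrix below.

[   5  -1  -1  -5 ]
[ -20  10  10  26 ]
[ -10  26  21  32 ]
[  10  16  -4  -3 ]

det(A) = 450

Forward elimination:
R2 <- R2 - (-4)*R1:  [ 0  6  6  6 ]
R3 <- R3 - (-2)*R1:  [  0  24  19  22 ]
R4 <- R4 - (2)*R1:  [  0  18  -2   7 ]
R3 <- R3 - (4)*R2:  [  0   0  -5  -2 ]
R4 <- R4 - (3)*R2:  [   0    0  -20  -11 ]
R4 <- R4 - (4)*R3:  [  0   0   0  -3 ]
Upper-triangular form:
[ 5  -1  -1  -5 ]
[ 0   6   6   6 ]
[ 0   0  -5  -2 ]
[ 0   0   0  -3 ]
det(A) = (-1)^0 * (5) * (6) * (-5) * (-3) = 450  (0 row swaps -> sign +1)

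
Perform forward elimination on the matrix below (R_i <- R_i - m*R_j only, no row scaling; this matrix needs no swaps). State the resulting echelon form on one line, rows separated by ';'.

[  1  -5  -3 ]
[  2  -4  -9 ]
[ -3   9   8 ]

REF = [1 -5 -3; 0 6 -3; 0 0 -4]

Forward elimination:
R2 <- R2 - (2)*R1:  [  0   6  -3 ]
R3 <- R3 - (-3)*R1:  [  0  -6  -1 ]
R3 <- R3 - (-1)*R2:  [  0   0  -4 ]
Row echelon form:
[ 1  -5  -3 ]
[ 0   6  -3 ]
[ 0   0  -4 ]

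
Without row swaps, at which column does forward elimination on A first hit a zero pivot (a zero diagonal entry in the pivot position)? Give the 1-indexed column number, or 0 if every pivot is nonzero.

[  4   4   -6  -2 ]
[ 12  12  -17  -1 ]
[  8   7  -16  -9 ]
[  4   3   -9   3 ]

Naive forward elimination:
R2 <- R2 - (3)*R1:  [ 0  0  1  5 ]
R3 <- R3 - (2)*R1:  [  0  -1  -4  -5 ]
R4 <- R4 - (1)*R1:  [  0  -1  -3   5 ]
Matrix at this point:
[ 4   4  -6  -2 ]
[ 0   0   1   5 ]
[ 0  -1  -4  -5 ]
[ 0  -1  -3   5 ]
Pivot entry (2,2) is zero but row 3 has -1 in column 2 -> naive elimination stops; a row interchange (e.g. R2 <-> R3) would be required here.

first zero-pivot column = 2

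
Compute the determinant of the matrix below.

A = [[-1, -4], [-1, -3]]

det(A) = -1

Forward elimination:
R2 <- R2 - (1)*R1:  [ 0  1 ]
Upper-triangular form:
[ -1  -4 ]
[  0   1 ]
det(A) = (-1)^0 * (-1) * (1) = -1  (0 row swaps -> sign +1)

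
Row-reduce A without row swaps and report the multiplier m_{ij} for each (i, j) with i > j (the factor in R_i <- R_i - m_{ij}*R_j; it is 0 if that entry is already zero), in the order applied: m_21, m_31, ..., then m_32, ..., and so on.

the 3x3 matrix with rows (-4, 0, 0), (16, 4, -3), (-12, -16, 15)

Forward elimination:
R2 <- R2 - (-4)*R1:  [  0   4  -3 ]
R3 <- R3 - (3)*R1:  [   0  -16   15 ]
R3 <- R3 - (-4)*R2:  [ 0  0  3 ]
Multipliers (in order of application): m_{21} = -4, m_{31} = 3, m_{32} = -4

multipliers: -4, 3, -4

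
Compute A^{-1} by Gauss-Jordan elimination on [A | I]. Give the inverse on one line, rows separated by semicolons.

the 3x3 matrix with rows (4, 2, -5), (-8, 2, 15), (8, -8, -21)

inverse = [-13/4 -41/12 -5/3; 2 11/6 5/6; -2 -2 -1]

Gauss-Jordan on [A | I]:
R1 <- (1/4)*R1:  [    1   1/2  -5/4  |   1/4     0     0 ]
R2 <- R2 - (-8)*R1:  [ 0  6  5  |  2  1  0 ]
R3 <- R3 - (8)*R1:  [   0  -12  -11  |   -2    0    1 ]
R2 <- (1/6)*R2:  [   0    1  5/6  |  1/3  1/6    0 ]
R1 <- R1 - (1/2)*R2:  [     1      0   -5/3  |   1/12  -1/12      0 ]
R3 <- R3 - (-12)*R2:  [  0   0  -1  |   2   2   1 ]
R3 <- (1/-1)*R3:  [  0   0   1  |  -2  -2  -1 ]
R1 <- R1 - (-5/3)*R3:  [      1       0       0  |   -13/4  -41/12    -5/3 ]
R2 <- R2 - (5/6)*R3:  [    0     1     0  |     2  11/6   5/6 ]
Right block of [I | A^{-1}] is the inverse:
[ -13/4  -41/12  -5/3 ]
[     2    11/6   5/6 ]
[    -2      -2    -1 ]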